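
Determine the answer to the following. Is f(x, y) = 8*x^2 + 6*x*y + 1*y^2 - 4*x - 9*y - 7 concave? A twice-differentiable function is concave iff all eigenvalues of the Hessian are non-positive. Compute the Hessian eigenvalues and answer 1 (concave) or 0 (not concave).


The Hessian of f(x,y) = 8*x^2 + 6*x*y + 1*y^2 - 4*x - 9*y - 7 is:
H = [[16, 6], [6, 2]]
Trace = 16 + 2 = 18
Determinant = 16*2 - (6)^2 = -4
Discriminant = (18)^2 - 4*-4 = 340.0
Eigenvalues: lambda_1 = -0.2195, lambda_2 = 18.2195
The function is not concave.

0


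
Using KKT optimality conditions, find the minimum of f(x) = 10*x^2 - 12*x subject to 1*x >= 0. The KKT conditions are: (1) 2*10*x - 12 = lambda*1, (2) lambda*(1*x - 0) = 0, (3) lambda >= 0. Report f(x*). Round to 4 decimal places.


Step 1: Try lambda = 0 (constraint inactive).
Stationarity: 2*10*x - 12 = 0
x* = 12/(2*10) = 0.6
Check constraint: 1*0.6 = 0.6 >= 0 -- satisfied.
Step 2: Compute optimal value.
f(x*) = 10*0.6^2 - 12*0.6 = -3.6


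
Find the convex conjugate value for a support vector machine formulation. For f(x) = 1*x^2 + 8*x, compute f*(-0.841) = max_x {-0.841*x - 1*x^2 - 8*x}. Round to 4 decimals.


f*(y) = sup_x {y*x - a*x^2 - b*x} = sup_x {(y-b)*x - a*x^2}
FOC: (y - b) - 2a*x = 0 => x* = (y - b)/(2a)
x* = (-0.841 - 8)/(2*1) = -4.4205
f*(-0.841) = (y-b)^2/(4a) = (-0.841 - 8)^2/(4*1)
= 78.1633/4 = 19.5408


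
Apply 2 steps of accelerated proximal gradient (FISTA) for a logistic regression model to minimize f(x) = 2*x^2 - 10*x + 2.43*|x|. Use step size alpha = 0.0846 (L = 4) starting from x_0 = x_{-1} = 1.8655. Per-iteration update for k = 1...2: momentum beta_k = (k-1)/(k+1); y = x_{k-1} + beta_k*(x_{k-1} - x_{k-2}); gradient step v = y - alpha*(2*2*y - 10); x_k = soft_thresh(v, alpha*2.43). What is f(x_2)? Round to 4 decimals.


FISTA on f(x) = 2*x^2 - 10*x + 2.43*|x|
L = 4, alpha = 0.0846
Iteration 1: beta = 0.0, y = 1.8655 + 0.0*(1.8655 - 1.8655) = 1.8655
  grad(y) = -2.538, v = y - alpha*grad = 2.0802
  prox(v) = soft_thresh(2.0802, 0.2056) = 1.8746
Iteration 2: beta = 0.3333, y = 1.8746 + 0.3333*(1.8746 - 1.8655) = 1.8777
  grad(y) = -2.4893, v = y - alpha*grad = 2.0883
  prox(v) = soft_thresh(2.0883, 0.2056) = 1.8827
f(x_2) = 2*1.8827^2 - 10*1.8827 + 2.43*|1.8827| = -7.1629


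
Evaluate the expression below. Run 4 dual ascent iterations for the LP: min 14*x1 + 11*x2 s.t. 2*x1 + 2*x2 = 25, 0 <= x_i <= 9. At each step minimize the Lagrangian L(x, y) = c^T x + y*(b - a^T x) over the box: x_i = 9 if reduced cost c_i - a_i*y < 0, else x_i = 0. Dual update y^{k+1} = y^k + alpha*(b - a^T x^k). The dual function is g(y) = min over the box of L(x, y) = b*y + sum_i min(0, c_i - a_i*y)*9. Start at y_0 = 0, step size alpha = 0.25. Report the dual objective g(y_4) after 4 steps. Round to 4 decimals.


Dual ascent for LP: min 14*x1 + 11*x2, 2*x1 + 2*x2 = 25, 0 <= x_i <= 9
Step 1: y^k = 0.0, reduced costs: (14.0, 11.0)
  x^k = (0.0, 0.0), subgradient = b - a^T x = 25.0
  y^{k+1} = 0.0 + 0.25*25.0 = 6.25
Step 2: y^k = 6.25, reduced costs: (1.5, -1.5)
  x^k = (0.0, 9.0), subgradient = b - a^T x = 7.0
  y^{k+1} = 6.25 + 0.25*7.0 = 8.0
Step 3: y^k = 8.0, reduced costs: (-2.0, -5.0)
  x^k = (9.0, 9.0), subgradient = b - a^T x = -11.0
  y^{k+1} = 8.0 + 0.25*-11.0 = 5.25
Step 4: y^k = 5.25, reduced costs: (3.5, 0.5)
  x^k = (0.0, 0.0), subgradient = b - a^T x = 25.0
  y^{k+1} = 5.25 + 0.25*25.0 = 11.5
Dual objective at y_4 = 11.5: reduced costs (-9.0, -12.0), box minimizer x = (9.0, 9.0)
g(y_4) = b*y + (c1 - a1*y)*x1 + (c2 - a2*y)*x2 = 25*11.5 + (-9.0)*9.0 + (-12.0)*9.0 = 287.5 - 81.0 - 108.0 = 98.5


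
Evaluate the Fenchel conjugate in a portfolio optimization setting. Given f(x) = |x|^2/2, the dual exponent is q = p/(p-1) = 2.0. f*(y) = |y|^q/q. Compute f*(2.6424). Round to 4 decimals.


The conjugate exponent q satisfies 1/p + 1/q = 1.
p = 2, so q = 2/(2 - 1) = 2.0
|y|^q = 2.6424^2.0 = 6.9823
f*(2.6424) = 6.9823 / 2.0 = 3.4911


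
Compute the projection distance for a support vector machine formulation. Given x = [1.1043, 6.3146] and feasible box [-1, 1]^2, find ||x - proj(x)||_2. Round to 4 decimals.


Project each component onto [-1, 1].
clip(1.1043) = 1.0, clip(6.3146) = 1.0
Projection = [1.0, 1.0]
Squared diffs: [0.0109, 28.245]
Distance = sqrt(28.2559) = 5.3156


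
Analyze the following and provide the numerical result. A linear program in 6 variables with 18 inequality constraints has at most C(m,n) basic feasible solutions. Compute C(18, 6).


Each vertex corresponds to some choice of n active constraints out of m, so the number of vertices is at most C(m, n) = m! / (n!(m-n)!).
m = 18, n = 6
Numerator: 18 * 17 * 16 * 15 * 14 * 13
Denominator: 6! = 720
C(18, 6) = 18564


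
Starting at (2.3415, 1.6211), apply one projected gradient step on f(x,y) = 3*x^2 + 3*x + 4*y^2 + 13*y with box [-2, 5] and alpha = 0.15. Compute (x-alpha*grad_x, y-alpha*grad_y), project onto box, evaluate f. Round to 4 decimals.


Step 1: Compute gradient at (2.3415, 1.6211).
grad_x = 2*3*2.3415 + 3 = 17.049
grad_y = 2*4*1.6211 + 13 = 25.9688
Step 2: Gradient step.
x_raw = 2.3415 - 0.15*17.049 = -0.2159
y_raw = 1.6211 - 0.15*25.9688 = -2.2742
Step 3: Project onto [-2, 5].
x_proj = clip(-0.2159) = -0.2159
y_proj = clip(-2.2742) = -2.0
Step 4: Evaluate f.
f(-0.2159, -2.0) = -10.5078


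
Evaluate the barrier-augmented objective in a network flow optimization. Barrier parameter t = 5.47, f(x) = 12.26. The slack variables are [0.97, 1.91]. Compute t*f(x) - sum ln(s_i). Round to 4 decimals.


Step 1: Compute log-barrier.
ln values: [-0.0305, 0.6471]
phi = -(-0.0305 + 0.6471) = -0.6166
Step 2: Compute augmented objective.
t*f(x) = 5.47*12.26 = 67.0622
Total = 67.0622 - 0.6166 = 66.4456


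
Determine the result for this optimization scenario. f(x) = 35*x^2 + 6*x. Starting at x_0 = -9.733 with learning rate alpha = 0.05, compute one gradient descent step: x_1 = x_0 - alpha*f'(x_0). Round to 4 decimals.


We compute the gradient at x_0 and apply the update.
f'(x) = 70*x + 6
f'(-9.733) = 70*-9.733 + 6 = -675.31
x_1 = -9.733 - 0.05*-675.31 = 24.0325


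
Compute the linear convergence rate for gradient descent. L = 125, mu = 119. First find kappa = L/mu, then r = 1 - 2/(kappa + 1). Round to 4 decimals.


Step 1: Compute the condition number.
kappa = L/mu = 125/119 = 1.0504
Step 2: Compute the convergence rate.
r = 1 - 2/(kappa + 1) = 1 - 2*mu/(L + mu) = (L - mu)/(L + mu) = 6/244 = 0.0246


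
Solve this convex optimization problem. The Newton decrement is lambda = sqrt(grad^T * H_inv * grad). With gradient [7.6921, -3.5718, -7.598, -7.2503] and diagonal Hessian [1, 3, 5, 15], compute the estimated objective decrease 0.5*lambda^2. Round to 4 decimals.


Step 1: H is diagonal, so H^(-1) * g = [7.6921, -1.1906, -1.5196, -0.4834].
Step 2: g^T H^(-1) g = sum_i g_i^2 / H_ii
  = (7.6921)^2/1 + (-3.5718)^2/3 + (-7.598)^2/5 + (-7.2503)^2/15
  = 59.1684 + 4.2526 + 11.5459 + 3.5045 = 78.4714
Step 3: Objective decrease = 0.5 * g^T H^(-1) g = 39.2357


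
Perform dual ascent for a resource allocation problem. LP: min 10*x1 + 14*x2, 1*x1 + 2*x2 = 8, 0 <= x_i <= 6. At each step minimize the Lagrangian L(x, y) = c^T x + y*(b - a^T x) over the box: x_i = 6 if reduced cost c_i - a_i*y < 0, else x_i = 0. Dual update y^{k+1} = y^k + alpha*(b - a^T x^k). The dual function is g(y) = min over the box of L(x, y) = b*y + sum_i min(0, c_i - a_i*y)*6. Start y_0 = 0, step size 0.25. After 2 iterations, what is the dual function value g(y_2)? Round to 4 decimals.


Dual ascent for LP: min 10*x1 + 14*x2, 1*x1 + 2*x2 = 8, 0 <= x_i <= 6
Step 1: y^k = 0.0, reduced costs: (10.0, 14.0)
  x^k = (0.0, 0.0), subgradient = b - a^T x = 8.0
  y^{k+1} = 0.0 + 0.25*8.0 = 2.0
Step 2: y^k = 2.0, reduced costs: (8.0, 10.0)
  x^k = (0.0, 0.0), subgradient = b - a^T x = 8.0
  y^{k+1} = 2.0 + 0.25*8.0 = 4.0
Dual objective at y_2 = 4.0: reduced costs (6.0, 6.0), box minimizer x = (0.0, 0.0)
g(y_2) = b*y + (c1 - a1*y)*x1 + (c2 - a2*y)*x2 = 8*4.0 + 6.0*0.0 + 6.0*0.0 = 32.0 + 0.0 + 0.0 = 32.0


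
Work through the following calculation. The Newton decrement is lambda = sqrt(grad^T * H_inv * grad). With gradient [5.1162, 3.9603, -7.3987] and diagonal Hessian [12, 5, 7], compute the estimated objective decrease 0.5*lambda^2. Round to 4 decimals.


Step 1: H is diagonal, so H^(-1) * g = [0.4264, 0.7921, -1.057].
Step 2: g^T H^(-1) g = sum_i g_i^2 / H_ii
  = (5.1162)^2/12 + (3.9603)^2/5 + (-7.3987)^2/7
  = 2.1813 + 3.1368 + 7.8201 = 13.1382
Step 3: Objective decrease = 0.5 * g^T H^(-1) g = 6.5691


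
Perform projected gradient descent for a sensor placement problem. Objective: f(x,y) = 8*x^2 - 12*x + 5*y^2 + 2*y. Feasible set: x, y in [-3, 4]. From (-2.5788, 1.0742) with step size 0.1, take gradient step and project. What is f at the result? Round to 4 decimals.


Step 1: Compute gradient at (-2.5788, 1.0742).
grad_x = 2*8*-2.5788 - 12 = -53.2608
grad_y = 2*5*1.0742 + 2 = 12.742
Step 2: Gradient step.
x_raw = -2.5788 - 0.1*-53.2608 = 2.7473
y_raw = 1.0742 - 0.1*12.742 = -0.2
Step 3: Project onto [-3, 4].
x_proj = clip(2.7473) = 2.7473
y_proj = clip(-0.2) = -0.2
Step 4: Evaluate f.
f(2.7473, -0.2) = 27.213


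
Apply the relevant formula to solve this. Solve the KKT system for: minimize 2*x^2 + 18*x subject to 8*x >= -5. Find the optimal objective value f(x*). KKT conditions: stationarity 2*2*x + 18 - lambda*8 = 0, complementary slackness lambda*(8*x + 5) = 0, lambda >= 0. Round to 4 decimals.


Step 1: Try lambda = 0 (constraint inactive).
x_unc = -18/(2*2) = -4.5
Check: 8*-4.5 = -36.0 < -5 -- violated!
Step 2: Constraint must be active: 8*x = -5
x* = -5/8 = -0.625
lambda = (2*2*(-0.625) + 18)/8 = 1.9375
Step 3: Compute optimal value.
f(x*) = 2*(-0.625)^2 + 18*(-0.625) = -10.4688


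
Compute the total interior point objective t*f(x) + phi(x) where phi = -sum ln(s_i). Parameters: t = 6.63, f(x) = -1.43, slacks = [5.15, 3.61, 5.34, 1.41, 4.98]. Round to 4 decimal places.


Step 1: Compute log-barrier.
ln values: [1.639, 1.2837, 1.6752, 0.3436, 1.6054]
phi = -(1.639 + 1.2837 + 1.6752 + 0.3436 + 1.6054) = -6.5469
Step 2: Compute augmented objective.
t*f(x) = 6.63*-1.43 = -9.4809
Total = -9.4809 - 6.5469 = -16.0278


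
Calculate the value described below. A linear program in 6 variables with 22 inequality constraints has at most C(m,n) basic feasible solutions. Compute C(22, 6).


Each vertex corresponds to some choice of n active constraints out of m, so the number of vertices is at most C(m, n) = m! / (n!(m-n)!).
m = 22, n = 6
Numerator: 22 * 21 * 20 * 19 * 18 * 17
Denominator: 6! = 720
C(22, 6) = 74613


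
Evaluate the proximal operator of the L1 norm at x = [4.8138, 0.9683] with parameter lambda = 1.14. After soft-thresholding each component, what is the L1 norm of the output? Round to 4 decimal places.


Soft-thresholding with lambda = 1.14:
prox(4.8138) = sign(4.8138)*max(|4.8138| - 1.14, 0) = 3.6738
prox(0.9683) = sign(0.9683)*max(|0.9683| - 1.14, 0) = 0.0
prox(x) = [3.6738, 0.0]
||prox(x)||_1 = 3.6738 + 0.0 = 3.6738


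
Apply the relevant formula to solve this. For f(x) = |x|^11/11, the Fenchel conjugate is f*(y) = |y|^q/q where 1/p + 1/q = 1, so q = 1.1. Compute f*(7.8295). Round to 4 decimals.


The conjugate exponent q satisfies 1/p + 1/q = 1.
p = 11, so q = 11/(11 - 1) = 1.1
|y|^q = 7.8295^1.1 = 9.6185
f*(7.8295) = 9.6185 / 1.1 = 8.7441


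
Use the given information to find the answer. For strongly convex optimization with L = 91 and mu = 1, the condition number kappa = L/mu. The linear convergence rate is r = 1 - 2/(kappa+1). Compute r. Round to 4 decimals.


Step 1: Compute the condition number.
kappa = L/mu = 91/1 = 91.0
Step 2: Compute the convergence rate.
r = 1 - 2/(kappa + 1) = 1 - 2*mu/(L + mu) = (L - mu)/(L + mu) = 90/92 = 0.9783


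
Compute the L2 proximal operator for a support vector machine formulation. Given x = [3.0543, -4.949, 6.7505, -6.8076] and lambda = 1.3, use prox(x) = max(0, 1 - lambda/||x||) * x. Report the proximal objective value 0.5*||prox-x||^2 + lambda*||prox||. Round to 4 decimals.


Step 1: Compute ||x||.
||x|| = 11.2131
Step 2: Compute scaling factor.
scale = max(0, 1 - 1.3/11.2131) = 0.8841
Step 3: prox(x) = [2.7002, -4.3752, 5.9679, -6.0184]
||prox(x)|| = 9.9131
Step 4: Proximal objective.
0.5*||prox-x||^2 = 0.845
lambda*||prox|| = 12.887
Total = 13.7321


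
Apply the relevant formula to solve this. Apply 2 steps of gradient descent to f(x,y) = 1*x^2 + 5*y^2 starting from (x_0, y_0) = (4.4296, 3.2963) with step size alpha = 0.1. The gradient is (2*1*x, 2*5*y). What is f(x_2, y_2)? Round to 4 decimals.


Gradient descent on f(x,y) = 1*x^2 + 5*y^2.
Starting point: (4.4296, 3.2963), alpha = 0.1
Step 1: grad_x = 2*1*4.4296 = 8.8592, grad_y = 2*5*3.2963 = 32.963
  x_1 = 4.4296 - 0.1*8.8592 = 3.5437
  y_1 = 3.2963 - 0.1*32.963 = -0.0
Step 2: grad_x = 2*1*3.5437 = 7.0874, grad_y = 2*5*-0.0 = -0.0
  x_2 = 3.5437 - 0.1*7.0874 = 2.8349
  y_2 = -0.0 - 0.1*-0.0 = 0.0
f(2.8349, 0.0) = 1*2.8349^2 + 5*0.0^2 = 8.0369


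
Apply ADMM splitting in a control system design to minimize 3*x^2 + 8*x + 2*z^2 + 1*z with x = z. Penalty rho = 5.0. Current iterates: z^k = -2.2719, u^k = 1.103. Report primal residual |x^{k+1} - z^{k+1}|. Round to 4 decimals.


ADMM iteration with rho = 5.0, z^k = -2.2719, u^k = 1.103
Step 1: x-update.
Minimize 3*x^2 + 8*x + (5.0/2)*(x + 2.2719 + 1.103)^2
FOC: (2*3 + 5.0)*x = -8 + 5.0*(-2.2719 - 1.103)
x^{k+1} = -2.2613
Step 2: z-update.
Minimize 2*z^2 + 1*z + (5.0/2)*(-2.2613 - z + 1.103)^2
FOC: (2*2 + 5.0)*z = -1 + 5.0*(-2.2613 + 1.103)
z^{k+1} = -0.7546
Step 3: u-update.
u^{k+1} = 1.103 - 2.2613 + 0.7546 = -0.4037
Step 4: Primal residual = |-2.2613 + 0.7546| = 1.5067


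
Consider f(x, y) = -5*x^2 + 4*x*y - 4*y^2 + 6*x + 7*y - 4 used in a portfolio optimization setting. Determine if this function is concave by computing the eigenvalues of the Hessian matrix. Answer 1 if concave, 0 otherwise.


The Hessian of f(x,y) = -5*x^2 + 4*x*y - 4*y^2 + 6*x + 7*y - 4 is:
H = [[-10, 4], [4, -8]]
Trace = -10 - 8 = -18
Determinant = -10*-8 - (4)^2 = 64
Discriminant = (-18)^2 - 4*64 = 68.0
Eigenvalues: lambda_1 = -13.1231, lambda_2 = -4.8769
The function is concave.

1


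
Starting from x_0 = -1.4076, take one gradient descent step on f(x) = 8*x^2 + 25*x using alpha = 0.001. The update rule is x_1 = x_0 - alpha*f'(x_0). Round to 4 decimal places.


We compute the gradient at x_0 and apply the update.
f'(x) = 16*x + 25
f'(-1.4076) = 16*-1.4076 + 25 = 2.4784
x_1 = -1.4076 - 0.001*2.4784 = -1.4101


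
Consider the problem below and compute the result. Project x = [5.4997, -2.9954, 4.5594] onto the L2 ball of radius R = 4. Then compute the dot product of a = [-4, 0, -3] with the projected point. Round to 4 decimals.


Step 1: Compute ||x|| (intermediates to 6 decimals).
||x|| = sqrt(5.4997^2 + (-2.9954)^2 + 4.5594^2) = 7.746435
Step 2: Project.
Since ||x|| > R, scale = R/||x|| = 4/7.746435 = 0.516367, proj(x) = scale * x
proj(x) = [2.839864, -1.546726, 2.354324]
Step 3: Dot product.
a^T * proj(x) = -4*2.839864 + 0*(-1.546726) - 3*2.354324 = -18.4224


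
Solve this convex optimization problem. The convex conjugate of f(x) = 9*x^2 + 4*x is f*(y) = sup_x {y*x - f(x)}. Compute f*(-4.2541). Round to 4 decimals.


f*(y) = sup_x {y*x - a*x^2 - b*x} = sup_x {(y-b)*x - a*x^2}
FOC: (y - b) - 2a*x = 0 => x* = (y - b)/(2a)
x* = (-4.2541 - 4)/(2*9) = -0.4586
f*(-4.2541) = (y-b)^2/(4a) = (-4.2541 - 4)^2/(4*9)
= 68.1302/36 = 1.8925


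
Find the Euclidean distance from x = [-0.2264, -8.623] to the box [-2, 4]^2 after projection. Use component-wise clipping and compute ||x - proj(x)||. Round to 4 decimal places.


Project each component onto [-2, 4].
clip(-0.2264) = -0.2264, clip(-8.623) = -2.0
Projection = [-0.2264, -2.0]
Squared diffs: [0.0, 43.8641]
Distance = sqrt(43.8641) = 6.623


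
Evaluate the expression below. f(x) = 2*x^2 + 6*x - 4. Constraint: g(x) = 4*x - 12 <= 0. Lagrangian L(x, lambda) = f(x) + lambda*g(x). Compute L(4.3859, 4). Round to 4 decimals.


Step 1: Evaluate f(x).
f(4.3859) = 2*4.3859^2 + 6*4.3859 - 4 = 60.7876
Step 2: Evaluate g(x).
g(4.3859) = 4*4.3859 - 12 = 5.5436
Step 3: Compute Lagrangian.
L = 60.7876 + 4*5.5436 = 82.962


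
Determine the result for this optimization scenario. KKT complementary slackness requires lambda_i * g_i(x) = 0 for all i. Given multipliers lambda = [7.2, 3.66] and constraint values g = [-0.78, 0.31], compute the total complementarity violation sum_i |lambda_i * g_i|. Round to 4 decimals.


KKT complementary slackness check:
lambda_1 * g_1 = 7.2 * -0.78 = -5.616
lambda_2 * g_2 = 3.66 * 0.31 = 1.1346
Total violation = 5.616 + 1.1346 = 6.7506


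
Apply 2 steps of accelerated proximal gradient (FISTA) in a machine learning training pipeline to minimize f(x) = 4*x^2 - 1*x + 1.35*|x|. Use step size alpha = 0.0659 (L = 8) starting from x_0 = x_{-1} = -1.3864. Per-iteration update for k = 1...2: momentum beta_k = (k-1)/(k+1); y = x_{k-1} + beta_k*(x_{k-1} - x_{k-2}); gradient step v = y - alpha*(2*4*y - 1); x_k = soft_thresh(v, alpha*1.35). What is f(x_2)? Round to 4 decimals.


FISTA on f(x) = 4*x^2 - 1*x + 1.35*|x|
L = 8, alpha = 0.0659
Iteration 1: beta = 0.0, y = -1.3864 + 0.0*(-1.3864 + 1.3864) = -1.3864
  grad(y) = -12.0912, v = y - alpha*grad = -0.5896
  prox(v) = soft_thresh(-0.5896, 0.089) = -0.5006
Iteration 2: beta = 0.3333, y = -0.5006 + 0.3333*(-0.5006 + 1.3864) = -0.2054
  grad(y) = -2.6429, v = y - alpha*grad = -0.0312
  prox(v) = soft_thresh(-0.0312, 0.089) = 0.0
f(x_2) = 4*0.0^2 - 1*0.0 + 1.35*|0.0| = 0.0


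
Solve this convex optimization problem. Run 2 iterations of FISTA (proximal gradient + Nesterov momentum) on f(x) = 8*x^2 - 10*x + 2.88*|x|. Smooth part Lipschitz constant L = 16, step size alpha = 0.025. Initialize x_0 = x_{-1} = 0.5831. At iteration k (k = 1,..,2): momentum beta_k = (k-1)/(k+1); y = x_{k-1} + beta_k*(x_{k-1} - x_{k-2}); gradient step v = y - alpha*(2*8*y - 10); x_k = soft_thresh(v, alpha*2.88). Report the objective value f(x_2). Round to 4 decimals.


FISTA on f(x) = 8*x^2 - 10*x + 2.88*|x|
L = 16, alpha = 0.025
Iteration 1: beta = 0.0, y = 0.5831 + 0.0*(0.5831 - 0.5831) = 0.5831
  grad(y) = -0.6704, v = y - alpha*grad = 0.5999
  prox(v) = soft_thresh(0.5999, 0.072) = 0.5279
Iteration 2: beta = 0.3333, y = 0.5279 + 0.3333*(0.5279 - 0.5831) = 0.5094
  grad(y) = -1.8489, v = y - alpha*grad = 0.5557
  prox(v) = soft_thresh(0.5557, 0.072) = 0.4837
f(x_2) = 8*0.4837^2 - 10*0.4837 + 2.88*|0.4837| = -1.5722


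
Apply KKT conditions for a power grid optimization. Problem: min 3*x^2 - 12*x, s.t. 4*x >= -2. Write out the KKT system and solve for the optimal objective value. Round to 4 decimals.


Step 1: Try lambda = 0 (constraint inactive).
Stationarity: 2*3*x - 12 = 0
x* = 12/(2*3) = 2.0
Check constraint: 4*2.0 = 8.0 >= -2 -- satisfied.
Step 2: Compute optimal value.
f(x*) = 3*2.0^2 - 12*2.0 = -12.0


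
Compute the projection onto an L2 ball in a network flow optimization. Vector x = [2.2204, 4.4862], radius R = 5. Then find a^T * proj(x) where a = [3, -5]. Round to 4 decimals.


Step 1: Compute ||x|| (intermediates to 6 decimals).
||x|| = sqrt(2.2204^2 + 4.4862^2) = 5.005614
Step 2: Project.
Since ||x|| > R, scale = R/||x|| = 5/5.005614 = 0.998878, proj(x) = scale * x
proj(x) = [2.217909, 4.481166]
Step 3: Dot product.
a^T * proj(x) = 3*2.217909 - 5*4.481166 = -15.7521


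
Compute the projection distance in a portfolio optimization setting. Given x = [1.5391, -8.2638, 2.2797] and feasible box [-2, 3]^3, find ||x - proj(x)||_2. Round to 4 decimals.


Project each component onto [-2, 3].
clip(1.5391) = 1.5391, clip(-8.2638) = -2.0, clip(2.2797) = 2.2797
Projection = [1.5391, -2.0, 2.2797]
Squared diffs: [0.0, 39.2352, 0.0]
Distance = sqrt(39.2352) = 6.2638


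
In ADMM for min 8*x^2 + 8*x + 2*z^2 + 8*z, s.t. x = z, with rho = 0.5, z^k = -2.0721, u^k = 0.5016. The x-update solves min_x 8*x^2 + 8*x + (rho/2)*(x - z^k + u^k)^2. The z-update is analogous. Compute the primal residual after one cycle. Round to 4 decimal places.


ADMM iteration with rho = 0.5, z^k = -2.0721, u^k = 0.5016
Step 1: x-update.
Minimize 8*x^2 + 8*x + (0.5/2)*(x + 2.0721 + 0.5016)^2
FOC: (2*8 + 0.5)*x = -8 + 0.5*(-2.0721 - 0.5016)
x^{k+1} = -0.5628
Step 2: z-update.
Minimize 2*z^2 + 8*z + (0.5/2)*(-0.5628 - z + 0.5016)^2
FOC: (2*2 + 0.5)*z = -8 + 0.5*(-0.5628 + 0.5016)
z^{k+1} = -1.7846
Step 3: u-update.
u^{k+1} = 0.5016 - 0.5628 + 1.7846 = 1.7233
Step 4: Primal residual = |-0.5628 + 1.7846| = 1.2217


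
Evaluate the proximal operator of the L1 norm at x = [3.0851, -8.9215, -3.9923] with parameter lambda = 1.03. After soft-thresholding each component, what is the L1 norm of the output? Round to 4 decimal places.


Soft-thresholding with lambda = 1.03:
prox(3.0851) = sign(3.0851)*max(|3.0851| - 1.03, 0) = 2.0551
prox(-8.9215) = sign(-8.9215)*max(|-8.9215| - 1.03, 0) = -7.8915
prox(-3.9923) = sign(-3.9923)*max(|-3.9923| - 1.03, 0) = -2.9623
prox(x) = [2.0551, -7.8915, -2.9623]
||prox(x)||_1 = 2.0551 + 7.8915 + 2.9623 = 12.9089


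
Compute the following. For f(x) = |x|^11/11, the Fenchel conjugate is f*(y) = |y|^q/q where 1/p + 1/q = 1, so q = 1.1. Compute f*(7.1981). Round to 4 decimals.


The conjugate exponent q satisfies 1/p + 1/q = 1.
p = 11, so q = 11/(11 - 1) = 1.1
|y|^q = 7.1981^1.1 = 8.7688
f*(7.1981) = 8.7688 / 1.1 = 7.9716


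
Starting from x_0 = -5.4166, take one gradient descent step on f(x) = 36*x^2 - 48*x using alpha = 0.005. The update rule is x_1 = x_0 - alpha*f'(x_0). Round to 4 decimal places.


We compute the gradient at x_0 and apply the update.
f'(x) = 72*x - 48
f'(-5.4166) = 72*-5.4166 - 48 = -437.9952
x_1 = -5.4166 - 0.005*-437.9952 = -3.2266


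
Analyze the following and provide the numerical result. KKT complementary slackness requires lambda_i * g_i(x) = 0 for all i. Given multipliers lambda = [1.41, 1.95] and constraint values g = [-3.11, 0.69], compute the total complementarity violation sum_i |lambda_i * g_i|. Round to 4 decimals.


KKT complementary slackness check:
lambda_1 * g_1 = 1.41 * -3.11 = -4.3851
lambda_2 * g_2 = 1.95 * 0.69 = 1.3455
Total violation = 4.3851 + 1.3455 = 5.7306


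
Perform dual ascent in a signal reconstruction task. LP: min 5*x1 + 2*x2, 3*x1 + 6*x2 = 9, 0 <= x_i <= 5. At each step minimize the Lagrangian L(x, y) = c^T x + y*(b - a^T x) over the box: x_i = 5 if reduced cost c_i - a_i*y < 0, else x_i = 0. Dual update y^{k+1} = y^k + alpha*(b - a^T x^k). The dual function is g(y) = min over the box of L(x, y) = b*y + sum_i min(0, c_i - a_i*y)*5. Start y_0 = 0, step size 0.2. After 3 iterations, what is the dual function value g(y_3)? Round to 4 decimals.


Dual ascent for LP: min 5*x1 + 2*x2, 3*x1 + 6*x2 = 9, 0 <= x_i <= 5
Step 1: y^k = 0.0, reduced costs: (5.0, 2.0)
  x^k = (0.0, 0.0), subgradient = b - a^T x = 9.0
  y^{k+1} = 0.0 + 0.2*9.0 = 1.8
Step 2: y^k = 1.8, reduced costs: (-0.4, -8.8)
  x^k = (5.0, 5.0), subgradient = b - a^T x = -36.0
  y^{k+1} = 1.8 + 0.2*-36.0 = -5.4
Step 3: y^k = -5.4, reduced costs: (21.2, 34.4)
  x^k = (0.0, 0.0), subgradient = b - a^T x = 9.0
  y^{k+1} = -5.4 + 0.2*9.0 = -3.6
Dual objective at y_3 = -3.6: reduced costs (15.8, 23.6), box minimizer x = (0.0, 0.0)
g(y_3) = b*y + (c1 - a1*y)*x1 + (c2 - a2*y)*x2 = 9*(-3.6) + 15.8*0.0 + 23.6*0.0 = -32.4 + 0.0 + 0.0 = -32.4


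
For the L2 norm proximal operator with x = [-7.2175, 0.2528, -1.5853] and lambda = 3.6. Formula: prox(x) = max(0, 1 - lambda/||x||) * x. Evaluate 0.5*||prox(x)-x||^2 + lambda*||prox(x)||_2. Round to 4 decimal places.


Step 1: Compute ||x||.
||x|| = 7.3939
Step 2: Compute scaling factor.
scale = max(0, 1 - 3.6/7.3939) = 0.5131
Step 3: prox(x) = [-3.7034, 0.1297, -0.8134]
||prox(x)|| = 3.7939
Step 4: Proximal objective.
0.5*||prox-x||^2 = 6.48
lambda*||prox|| = 13.658
Total = 20.138


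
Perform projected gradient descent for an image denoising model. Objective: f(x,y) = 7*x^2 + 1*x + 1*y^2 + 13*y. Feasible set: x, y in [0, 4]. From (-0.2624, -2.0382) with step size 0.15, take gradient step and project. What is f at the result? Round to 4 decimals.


Step 1: Compute gradient at (-0.2624, -2.0382).
grad_x = 2*7*-0.2624 + 1 = -2.6736
grad_y = 2*1*-2.0382 + 13 = 8.9236
Step 2: Gradient step.
x_raw = -0.2624 - 0.15*-2.6736 = 0.1386
y_raw = -2.0382 - 0.15*8.9236 = -3.3767
Step 3: Project onto [0, 4].
x_proj = clip(0.1386) = 0.1386
y_proj = clip(-3.3767) = 0.0
Step 4: Evaluate f.
f(0.1386, 0.0) = 0.2732


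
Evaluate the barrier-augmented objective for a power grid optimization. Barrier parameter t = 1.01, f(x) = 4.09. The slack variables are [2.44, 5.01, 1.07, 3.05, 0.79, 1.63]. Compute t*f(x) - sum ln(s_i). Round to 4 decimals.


Step 1: Compute log-barrier.
ln values: [0.892, 1.6114, 0.0677, 1.1151, -0.2357, 0.4886]
phi = -(0.892 + 1.6114 + 0.0677 + 1.1151 - 0.2357 + 0.4886) = -3.9391
Step 2: Compute augmented objective.
t*f(x) = 1.01*4.09 = 4.1309
Total = 4.1309 - 3.9391 = 0.1918


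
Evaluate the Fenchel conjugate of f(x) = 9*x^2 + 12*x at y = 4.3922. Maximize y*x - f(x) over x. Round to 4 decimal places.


f*(y) = sup_x {y*x - a*x^2 - b*x} = sup_x {(y-b)*x - a*x^2}
FOC: (y - b) - 2a*x = 0 => x* = (y - b)/(2a)
x* = (4.3922 - 12)/(2*9) = -0.4227
f*(4.3922) = (y-b)^2/(4a) = (4.3922 - 12)^2/(4*9)
= 57.8786/36 = 1.6077


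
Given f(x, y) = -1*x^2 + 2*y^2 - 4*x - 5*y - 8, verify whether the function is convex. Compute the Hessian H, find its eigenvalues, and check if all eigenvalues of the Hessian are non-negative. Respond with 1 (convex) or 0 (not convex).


The Hessian of f(x,y) = -1*x^2 + 2*y^2 - 4*x - 5*y - 8 is:
H = [[-2, 0], [0, 4]]
Trace = -2 + 4 = 2
Determinant = -2*4 - (0)^2 = -8
Discriminant = (2)^2 - 4*-8 = 36.0
Eigenvalues: lambda_1 = -2.0, lambda_2 = 4.0
The function is not convex.

0


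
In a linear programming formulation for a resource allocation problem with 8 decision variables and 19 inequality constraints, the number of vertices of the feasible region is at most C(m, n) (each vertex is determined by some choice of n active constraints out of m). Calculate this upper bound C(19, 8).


Each vertex corresponds to some choice of n active constraints out of m, so the number of vertices is at most C(m, n) = m! / (n!(m-n)!).
m = 19, n = 8
Numerator: 19 * 18 * 17 * 16 * 15 * 14 * 13 * 12
Denominator: 8! = 40320
C(19, 8) = 75582


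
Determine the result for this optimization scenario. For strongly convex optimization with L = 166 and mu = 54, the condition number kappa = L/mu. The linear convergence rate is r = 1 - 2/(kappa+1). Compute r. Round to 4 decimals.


Step 1: Compute the condition number.
kappa = L/mu = 166/54 = 3.0741
Step 2: Compute the convergence rate.
r = 1 - 2/(kappa + 1) = 1 - 2*mu/(L + mu) = (L - mu)/(L + mu) = 112/220 = 0.5091


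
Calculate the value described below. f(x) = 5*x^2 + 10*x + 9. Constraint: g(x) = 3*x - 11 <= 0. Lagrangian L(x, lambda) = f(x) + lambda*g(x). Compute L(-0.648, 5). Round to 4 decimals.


Step 1: Evaluate f(x).
f(-0.648) = 5*(-0.648)^2 + 10*(-0.648) + 9 = 4.6195
Step 2: Evaluate g(x).
g(-0.648) = 3*-0.648 - 11 = -12.944
Step 3: Compute Lagrangian.
L = 4.6195 + 5*-12.944 = -60.1005


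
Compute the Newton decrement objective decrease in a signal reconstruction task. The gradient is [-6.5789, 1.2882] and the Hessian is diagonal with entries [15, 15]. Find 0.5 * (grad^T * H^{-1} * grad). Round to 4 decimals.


Step 1: H is diagonal, so H^(-1) * g = [-0.4386, 0.0859].
Step 2: g^T H^(-1) g = sum_i g_i^2 / H_ii
  = (-6.5789)^2/15 + (1.2882)^2/15
  = 2.8855 + 0.1106 = 2.9961
Step 3: Objective decrease = 0.5 * g^T H^(-1) g = 1.498


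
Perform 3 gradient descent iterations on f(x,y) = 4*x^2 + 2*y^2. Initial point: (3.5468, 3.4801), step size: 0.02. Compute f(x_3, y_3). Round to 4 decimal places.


Gradient descent on f(x,y) = 4*x^2 + 2*y^2.
Starting point: (3.5468, 3.4801), alpha = 0.02
Step 1: grad_x = 2*4*3.5468 = 28.3744, grad_y = 2*2*3.4801 = 13.9204
  x_1 = 3.5468 - 0.02*28.3744 = 2.9793
  y_1 = 3.4801 - 0.02*13.9204 = 3.2017
Step 2: grad_x = 2*4*2.9793 = 23.8345, grad_y = 2*2*3.2017 = 12.8068
  x_2 = 2.9793 - 0.02*23.8345 = 2.5026
  y_2 = 3.2017 - 0.02*12.8068 = 2.9456
Step 3: grad_x = 2*4*2.5026 = 20.021, grad_y = 2*2*2.9456 = 11.7822
  x_3 = 2.5026 - 0.02*20.021 = 2.1022
  y_3 = 2.9456 - 0.02*11.7822 = 2.7099
f(2.1022, 2.7099) = 4*2.1022^2 + 2*2.7099^2 = 32.3643


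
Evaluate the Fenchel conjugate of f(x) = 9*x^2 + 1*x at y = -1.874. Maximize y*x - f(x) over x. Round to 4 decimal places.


f*(y) = sup_x {y*x - a*x^2 - b*x} = sup_x {(y-b)*x - a*x^2}
FOC: (y - b) - 2a*x = 0 => x* = (y - b)/(2a)
x* = (-1.874 - 1)/(2*9) = -0.1597
f*(-1.874) = (y-b)^2/(4a) = (-1.874 - 1)^2/(4*9)
= 8.2599/36 = 0.2294


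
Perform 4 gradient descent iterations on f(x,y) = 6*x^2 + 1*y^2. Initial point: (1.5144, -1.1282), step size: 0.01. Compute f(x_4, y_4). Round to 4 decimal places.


Gradient descent on f(x,y) = 6*x^2 + 1*y^2.
Starting point: (1.5144, -1.1282), alpha = 0.01
Step 1: grad_x = 2*6*1.5144 = 18.1728, grad_y = 2*1*-1.1282 = -2.2564
  x_1 = 1.5144 - 0.01*18.1728 = 1.3327
  y_1 = -1.1282 - 0.01*-2.2564 = -1.1056
Step 2: grad_x = 2*6*1.3327 = 15.9921, grad_y = 2*1*-1.1056 = -2.2113
  x_2 = 1.3327 - 0.01*15.9921 = 1.1728
  y_2 = -1.1056 - 0.01*-2.2113 = -1.0835
Step 3: grad_x = 2*6*1.1728 = 14.073, grad_y = 2*1*-1.0835 = -2.167
  x_3 = 1.1728 - 0.01*14.073 = 1.032
  y_3 = -1.0835 - 0.01*-2.167 = -1.0619
Step 4: grad_x = 2*6*1.032 = 12.3843, grad_y = 2*1*-1.0619 = -2.1237
  x_4 = 1.032 - 0.01*12.3843 = 0.9082
  y_4 = -1.0619 - 0.01*-2.1237 = -1.0406
f(0.9082, -1.0406) = 6*0.9082^2 + 1*(-1.0406)^2 = 6.0316


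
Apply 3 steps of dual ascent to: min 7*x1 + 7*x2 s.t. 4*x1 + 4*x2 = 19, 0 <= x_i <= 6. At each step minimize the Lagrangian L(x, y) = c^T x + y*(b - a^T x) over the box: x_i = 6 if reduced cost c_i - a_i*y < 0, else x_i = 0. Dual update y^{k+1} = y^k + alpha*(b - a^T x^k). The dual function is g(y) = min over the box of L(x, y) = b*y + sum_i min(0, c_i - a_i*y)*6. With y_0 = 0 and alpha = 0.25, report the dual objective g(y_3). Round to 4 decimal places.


Dual ascent for LP: min 7*x1 + 7*x2, 4*x1 + 4*x2 = 19, 0 <= x_i <= 6
Step 1: y^k = 0.0, reduced costs: (7.0, 7.0)
  x^k = (0.0, 0.0), subgradient = b - a^T x = 19.0
  y^{k+1} = 0.0 + 0.25*19.0 = 4.75
Step 2: y^k = 4.75, reduced costs: (-12.0, -12.0)
  x^k = (6.0, 6.0), subgradient = b - a^T x = -29.0
  y^{k+1} = 4.75 + 0.25*-29.0 = -2.5
Step 3: y^k = -2.5, reduced costs: (17.0, 17.0)
  x^k = (0.0, 0.0), subgradient = b - a^T x = 19.0
  y^{k+1} = -2.5 + 0.25*19.0 = 2.25
Dual objective at y_3 = 2.25: reduced costs (-2.0, -2.0), box minimizer x = (6.0, 6.0)
g(y_3) = b*y + (c1 - a1*y)*x1 + (c2 - a2*y)*x2 = 19*2.25 + (-2.0)*6.0 + (-2.0)*6.0 = 42.75 - 12.0 - 12.0 = 18.75


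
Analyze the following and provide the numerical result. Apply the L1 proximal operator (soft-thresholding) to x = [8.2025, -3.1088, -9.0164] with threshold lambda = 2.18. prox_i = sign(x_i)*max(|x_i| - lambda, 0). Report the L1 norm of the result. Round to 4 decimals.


Soft-thresholding with lambda = 2.18:
prox(8.2025) = sign(8.2025)*max(|8.2025| - 2.18, 0) = 6.0225
prox(-3.1088) = sign(-3.1088)*max(|-3.1088| - 2.18, 0) = -0.9288
prox(-9.0164) = sign(-9.0164)*max(|-9.0164| - 2.18, 0) = -6.8364
prox(x) = [6.0225, -0.9288, -6.8364]
||prox(x)||_1 = 6.0225 + 0.9288 + 6.8364 = 13.7877


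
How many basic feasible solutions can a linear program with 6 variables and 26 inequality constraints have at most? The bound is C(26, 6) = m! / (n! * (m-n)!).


Each vertex corresponds to some choice of n active constraints out of m, so the number of vertices is at most C(m, n) = m! / (n!(m-n)!).
m = 26, n = 6
Numerator: 26 * 25 * 24 * 23 * 22 * 21
Denominator: 6! = 720
C(26, 6) = 230230


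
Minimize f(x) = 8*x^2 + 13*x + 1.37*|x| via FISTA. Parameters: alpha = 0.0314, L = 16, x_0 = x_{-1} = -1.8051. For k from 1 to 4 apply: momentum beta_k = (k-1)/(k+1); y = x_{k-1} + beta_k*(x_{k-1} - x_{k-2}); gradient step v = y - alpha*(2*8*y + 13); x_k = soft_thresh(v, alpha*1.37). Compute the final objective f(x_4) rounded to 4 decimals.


FISTA on f(x) = 8*x^2 + 13*x + 1.37*|x|
L = 16, alpha = 0.0314
Iteration 1: beta = 0.0, y = -1.8051 + 0.0*(-1.8051 + 1.8051) = -1.8051
  grad(y) = -15.8816, v = y - alpha*grad = -1.3064
  prox(v) = soft_thresh(-1.3064, 0.043) = -1.2634
Iteration 2: beta = 0.3333, y = -1.2634 + 0.3333*(-1.2634 + 1.8051) = -1.0828
  grad(y) = -4.3253, v = y - alpha*grad = -0.947
  prox(v) = soft_thresh(-0.947, 0.043) = -0.904
Iteration 3: beta = 0.5, y = -0.904 + 0.5*(-0.904 + 1.2634) = -0.7243
  grad(y) = 1.4112, v = y - alpha*grad = -0.7686
  prox(v) = soft_thresh(-0.7686, 0.043) = -0.7256
Iteration 4: beta = 0.6, y = -0.7256 + 0.6*(-0.7256 + 0.904) = -0.6185
  grad(y) = 3.1032, v = y - alpha*grad = -0.716
  prox(v) = soft_thresh(-0.716, 0.043) = -0.673
f(x_4) = 8*(-0.673)^2 + 13*(-0.673) + 1.37*|-0.673| = -4.2035


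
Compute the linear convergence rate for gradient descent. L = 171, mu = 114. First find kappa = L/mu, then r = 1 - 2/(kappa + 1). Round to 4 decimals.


Step 1: Compute the condition number.
kappa = L/mu = 171/114 = 1.5
Step 2: Compute the convergence rate.
r = 1 - 2/(kappa + 1) = 1 - 2*mu/(L + mu) = (L - mu)/(L + mu) = 57/285 = 0.2


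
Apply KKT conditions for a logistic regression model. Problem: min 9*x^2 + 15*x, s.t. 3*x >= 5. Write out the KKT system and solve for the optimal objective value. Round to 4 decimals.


Step 1: Try lambda = 0 (constraint inactive).
x_unc = -15/(2*9) = -0.8333
Check: 3*-0.8333 = -2.4999 < 5 -- violated!
Step 2: Constraint must be active: 3*x = 5
x* = 5/3 = 1.6667 (rounded; the exact value 5/3 is used below)
lambda = (2*9*(5/3) + 15)/3 = 15.0
Step 3: Compute optimal value.
f(x*) = 9*(5/3)^2 + 15*(5/3) = 50.0


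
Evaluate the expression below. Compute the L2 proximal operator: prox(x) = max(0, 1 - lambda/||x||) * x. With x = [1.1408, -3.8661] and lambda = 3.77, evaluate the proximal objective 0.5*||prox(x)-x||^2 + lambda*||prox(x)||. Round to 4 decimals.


Step 1: Compute ||x||.
||x|| = 4.0309
Step 2: Compute scaling factor.
scale = max(0, 1 - 3.77/4.0309) = 0.0647
Step 3: prox(x) = [0.0738, -0.2502]
||prox(x)|| = 0.2609
Step 4: Proximal objective.
0.5*||prox-x||^2 = 7.1065
lambda*||prox|| = 0.9836
Total = 8.09


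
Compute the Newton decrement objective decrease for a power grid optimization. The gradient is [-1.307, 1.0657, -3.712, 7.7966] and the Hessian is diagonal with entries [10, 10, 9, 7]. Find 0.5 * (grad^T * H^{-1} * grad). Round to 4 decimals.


Step 1: H is diagonal, so H^(-1) * g = [-0.1307, 0.1066, -0.4124, 1.1138].
Step 2: g^T H^(-1) g = sum_i g_i^2 / H_ii
  = (-1.307)^2/10 + (1.0657)^2/10 + (-3.712)^2/9 + (7.7966)^2/7
  = 0.1708 + 0.1136 + 1.531 + 8.6839 = 10.4992
Step 3: Objective decrease = 0.5 * g^T H^(-1) g = 5.2496


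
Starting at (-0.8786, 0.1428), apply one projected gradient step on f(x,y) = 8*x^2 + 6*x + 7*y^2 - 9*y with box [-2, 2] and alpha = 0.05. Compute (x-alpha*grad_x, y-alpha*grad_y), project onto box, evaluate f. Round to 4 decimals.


Step 1: Compute gradient at (-0.8786, 0.1428).
grad_x = 2*8*-0.8786 + 6 = -8.0576
grad_y = 2*7*0.1428 - 9 = -7.0008
Step 2: Gradient step.
x_raw = -0.8786 - 0.05*-8.0576 = -0.4757
y_raw = 0.1428 - 0.05*-7.0008 = 0.4928
Step 3: Project onto [-2, 2].
x_proj = clip(-0.4757) = -0.4757
y_proj = clip(0.4928) = 0.4928
Step 4: Evaluate f.
f(-0.4757, 0.4928) = -3.7792


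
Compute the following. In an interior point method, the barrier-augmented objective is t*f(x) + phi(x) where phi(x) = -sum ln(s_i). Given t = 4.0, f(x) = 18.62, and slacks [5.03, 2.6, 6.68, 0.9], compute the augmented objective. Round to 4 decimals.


Step 1: Compute log-barrier.
ln values: [1.6154, 0.9555, 1.8991, -0.1054]
phi = -(1.6154 + 0.9555 + 1.8991 - 0.1054) = -4.3647
Step 2: Compute augmented objective.
t*f(x) = 4.0*18.62 = 74.48
Total = 74.48 - 4.3647 = 70.1153


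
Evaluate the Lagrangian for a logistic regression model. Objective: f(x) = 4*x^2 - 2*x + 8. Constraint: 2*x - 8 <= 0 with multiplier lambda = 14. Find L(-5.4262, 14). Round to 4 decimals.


Step 1: Evaluate f(x).
f(-5.4262) = 4*(-5.4262)^2 - 2*(-5.4262) + 8 = 136.627
Step 2: Evaluate g(x).
g(-5.4262) = 2*-5.4262 - 8 = -18.8524
Step 3: Compute Lagrangian.
L = 136.627 + 14*-18.8524 = -127.3066


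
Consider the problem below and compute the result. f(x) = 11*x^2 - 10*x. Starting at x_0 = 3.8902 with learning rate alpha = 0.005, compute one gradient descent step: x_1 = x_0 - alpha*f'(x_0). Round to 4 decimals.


We compute the gradient at x_0 and apply the update.
f'(x) = 22*x - 10
f'(3.8902) = 22*3.8902 - 10 = 75.5844
x_1 = 3.8902 - 0.005*75.5844 = 3.5123


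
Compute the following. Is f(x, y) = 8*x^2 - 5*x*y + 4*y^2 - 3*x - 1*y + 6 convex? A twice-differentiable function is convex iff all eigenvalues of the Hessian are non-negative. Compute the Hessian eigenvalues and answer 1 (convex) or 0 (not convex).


The Hessian of f(x,y) = 8*x^2 - 5*x*y + 4*y^2 - 3*x - 1*y + 6 is:
H = [[16, -5], [-5, 8]]
Trace = 16 + 8 = 24
Determinant = 16*8 - (-5)^2 = 103
Discriminant = (24)^2 - 4*103 = 164.0
Eigenvalues: lambda_1 = 5.5969, lambda_2 = 18.4031
The function is convex.

1


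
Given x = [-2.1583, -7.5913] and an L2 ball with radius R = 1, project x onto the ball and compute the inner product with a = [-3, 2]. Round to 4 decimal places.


Step 1: Compute ||x|| (intermediates to 6 decimals).
||x|| = sqrt((-2.1583)^2 + (-7.5913)^2) = 7.892154
Step 2: Project.
Since ||x|| > R, scale = R/||x|| = 1/7.892154 = 0.126708, proj(x) = scale * x
proj(x) = [-0.273474, -0.961878]
Step 3: Dot product.
a^T * proj(x) = -3*(-0.273474) + 2*(-0.961878) = -1.1033


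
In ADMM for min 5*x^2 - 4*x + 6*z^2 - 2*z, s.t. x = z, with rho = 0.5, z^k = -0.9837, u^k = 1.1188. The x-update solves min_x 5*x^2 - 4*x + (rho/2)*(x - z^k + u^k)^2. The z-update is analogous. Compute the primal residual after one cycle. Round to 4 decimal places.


ADMM iteration with rho = 0.5, z^k = -0.9837, u^k = 1.1188
Step 1: x-update.
Minimize 5*x^2 - 4*x + (0.5/2)*(x + 0.9837 + 1.1188)^2
FOC: (2*5 + 0.5)*x = 4 + 0.5*(-0.9837 - 1.1188)
x^{k+1} = 0.2808
Step 2: z-update.
Minimize 6*z^2 - 2*z + (0.5/2)*(0.2808 - z + 1.1188)^2
FOC: (2*6 + 0.5)*z = 2 + 0.5*(0.2808 + 1.1188)
z^{k+1} = 0.216
Step 3: u-update.
u^{k+1} = 1.1188 + 0.2808 - 0.216 = 1.1836
Step 4: Primal residual = |0.2808 - 0.216| = 0.0648


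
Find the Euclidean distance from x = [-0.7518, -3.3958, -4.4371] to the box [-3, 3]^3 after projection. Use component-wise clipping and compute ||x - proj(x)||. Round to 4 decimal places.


Project each component onto [-3, 3].
clip(-0.7518) = -0.7518, clip(-3.3958) = -3.0, clip(-4.4371) = -3.0
Projection = [-0.7518, -3.0, -3.0]
Squared diffs: [0.0, 0.1567, 2.0653]
Distance = sqrt(2.222) = 1.4906


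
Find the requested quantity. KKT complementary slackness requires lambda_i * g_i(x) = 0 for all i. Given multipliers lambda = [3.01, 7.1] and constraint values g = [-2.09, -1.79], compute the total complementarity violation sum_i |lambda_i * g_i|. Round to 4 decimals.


KKT complementary slackness check:
lambda_1 * g_1 = 3.01 * -2.09 = -6.2909
lambda_2 * g_2 = 7.1 * -1.79 = -12.709
Total violation = 6.2909 + 12.709 = 18.9999


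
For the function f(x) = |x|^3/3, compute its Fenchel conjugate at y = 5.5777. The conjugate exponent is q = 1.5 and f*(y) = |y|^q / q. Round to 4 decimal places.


The conjugate exponent q satisfies 1/p + 1/q = 1.
p = 3, so q = 3/(3 - 1) = 1.5
|y|^q = 5.5777^1.5 = 13.1729
f*(5.5777) = 13.1729 / 1.5 = 8.782


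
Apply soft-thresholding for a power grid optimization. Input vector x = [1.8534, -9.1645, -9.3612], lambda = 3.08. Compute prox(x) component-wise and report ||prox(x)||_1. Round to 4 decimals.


Soft-thresholding with lambda = 3.08:
prox(1.8534) = sign(1.8534)*max(|1.8534| - 3.08, 0) = 0.0
prox(-9.1645) = sign(-9.1645)*max(|-9.1645| - 3.08, 0) = -6.0845
prox(-9.3612) = sign(-9.3612)*max(|-9.3612| - 3.08, 0) = -6.2812
prox(x) = [0.0, -6.0845, -6.2812]
||prox(x)||_1 = 0.0 + 6.0845 + 6.2812 = 12.3657


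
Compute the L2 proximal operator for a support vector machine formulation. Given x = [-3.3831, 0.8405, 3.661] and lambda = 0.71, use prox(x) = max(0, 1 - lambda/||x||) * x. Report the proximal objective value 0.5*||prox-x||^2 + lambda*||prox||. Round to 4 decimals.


Step 1: Compute ||x||.
||x|| = 5.0552
Step 2: Compute scaling factor.
scale = max(0, 1 - 0.71/5.0552) = 0.8595
Step 3: prox(x) = [-2.9079, 0.7225, 3.1468]
||prox(x)|| = 4.3452
Step 4: Proximal objective.
0.5*||prox-x||^2 = 0.2521
lambda*||prox|| = 3.0851
Total = 3.3371
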